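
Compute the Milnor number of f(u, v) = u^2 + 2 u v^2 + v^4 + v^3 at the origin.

2

The Hessian of f at 0 has rank 1. Corank 1: A-series; mu = 2 gives A_2.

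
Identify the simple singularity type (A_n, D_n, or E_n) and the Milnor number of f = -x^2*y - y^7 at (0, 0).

The Hessian of f at 0 has rank 0. Corank 2; j^3 = -x^2*y has shape L^2 M (L != M), so D-series; mu = 8 gives D_8.

Type D8, Milnor number mu = 8.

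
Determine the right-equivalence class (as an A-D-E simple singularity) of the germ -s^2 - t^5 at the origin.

A4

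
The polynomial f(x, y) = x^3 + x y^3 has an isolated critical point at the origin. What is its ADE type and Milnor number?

Type E_7, Milnor number mu = 7.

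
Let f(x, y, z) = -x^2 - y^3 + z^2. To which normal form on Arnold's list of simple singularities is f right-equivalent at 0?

A_{2}

The Hessian of f at 0 is [[-2, 0, 0], [0, 0, 0], [0, 0, 2]] with rank 2, so corank 1. A Groebner basis of the Jacobian ideal J(f) in C{x,y,z} is {y^2, x, z}; counting standard monomials gives mu = 2. Corank 1: A-series; mu = 2 gives A_2.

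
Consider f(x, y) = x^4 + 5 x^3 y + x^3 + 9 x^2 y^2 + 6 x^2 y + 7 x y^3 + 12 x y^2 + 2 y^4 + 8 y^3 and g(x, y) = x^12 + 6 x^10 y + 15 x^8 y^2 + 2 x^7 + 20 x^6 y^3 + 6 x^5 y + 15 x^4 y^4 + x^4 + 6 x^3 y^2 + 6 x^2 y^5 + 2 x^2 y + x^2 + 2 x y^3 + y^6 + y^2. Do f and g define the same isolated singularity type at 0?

No.

The Hessian of f at 0 is [[0, 0], [0, 0]] with rank 0, so corank 2. A Groebner basis of the Jacobian ideal J(f) in C{x,y} is {3*x^2 + 12*x*y + y^4 - y^3 + 12*y^2, x^3 + 18*x^2 + 72*x*y + 2*y^3 + 72*y^2, x^2*y - 7*x^2 - 28*x*y - 5*y^3/3 - 28*y^2, 2*x^2 + x*y^2 + 8*x*y + 4*y^3/3 + 8*y^2}; counting standard monomials gives mu = 7. Corank 2; j^3 = (x + 2*y)^3 is a perfect cube, so E-series; the 4-jet and mu = 7 give E_7. The Hessian of g at 0 is [[2, 0], [0, 2]] with rank 2, so corank 0. A Groebner basis of the Jacobian ideal J(g) in C{x,y} is {x, y}; counting standard monomials gives mu = 1. Corank 0: nondegenerate Morse point, so A_1. f is E_7 but g is A_1, hence not right-equivalent.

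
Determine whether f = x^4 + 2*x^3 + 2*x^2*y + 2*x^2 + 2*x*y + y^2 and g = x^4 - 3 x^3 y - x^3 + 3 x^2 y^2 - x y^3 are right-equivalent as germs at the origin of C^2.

No.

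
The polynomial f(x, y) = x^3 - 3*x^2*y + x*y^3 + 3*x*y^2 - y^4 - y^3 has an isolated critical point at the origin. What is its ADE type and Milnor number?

The Hessian of f at 0 has rank 0. Corank 2; j^3 = (x - y)^3 is a perfect cube, so E-series; the 4-jet and mu = 7 give E_7.

Type E_7, Milnor number mu = 7.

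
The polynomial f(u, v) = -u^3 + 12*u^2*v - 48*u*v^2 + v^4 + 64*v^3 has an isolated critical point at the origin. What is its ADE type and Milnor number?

The Hessian of f at 0 is [[0, 0], [0, 0]] with rank 0, so corank 2. A Groebner basis of the Jacobian ideal J(f) in C{u,v} is {v^3, u^2 - 8*u*v + 16*v^2}; counting standard monomials gives mu = 6. Corank 2; j^3 = -(u - 4*v)^3 is a perfect cube, so E-series; the 4-jet and mu = 6 give E_6.

Type E6, Milnor number mu = 6.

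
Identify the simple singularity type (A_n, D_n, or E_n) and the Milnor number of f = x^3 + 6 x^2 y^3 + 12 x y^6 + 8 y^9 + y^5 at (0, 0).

The Hessian of f at 0 is [[0, 0], [0, 0]] with rank 0, so corank 2. A Groebner basis of the Jacobian ideal J(f) in C{x,y} is {x^2/4 + x*y^3, y^4, x^3, x^2*y}; counting standard monomials gives mu = 8. Corank 2; j^3 = x^3 is a perfect cube, so E-series; the 5-jet and mu = 8 give E_8.

Type E_{8}, Milnor number mu = 8.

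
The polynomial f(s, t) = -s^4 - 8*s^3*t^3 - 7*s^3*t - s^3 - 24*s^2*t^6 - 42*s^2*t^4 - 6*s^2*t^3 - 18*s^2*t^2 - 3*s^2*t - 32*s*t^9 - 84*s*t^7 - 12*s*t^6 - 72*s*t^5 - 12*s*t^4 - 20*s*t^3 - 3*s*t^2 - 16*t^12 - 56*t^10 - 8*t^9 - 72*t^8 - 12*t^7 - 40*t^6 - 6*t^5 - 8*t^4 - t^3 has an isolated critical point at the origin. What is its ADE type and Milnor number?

Type E_7, Milnor number mu = 7.

The Hessian of f at 0 is [[0, 0], [0, 0]] with rank 0, so corank 2. A Groebner basis of the Jacobian ideal J(f) in C{s,t} is {3*s^2 + 6*s*t + t^4 + t^3 + 3*t^2, s^3 + 9*s^2 + 18*s*t + 4*t^3 + 9*t^2, s^2*t - 5*s^2 - 10*s*t - 8*t^3/3 - 5*t^2, 2*s^2 + s*t^2 + 4*s*t + 5*t^3/3 + 2*t^2}; counting standard monomials gives mu = 7. Corank 2; j^3 = -(s + t)^3 is a perfect cube, so E-series; the 4-jet and mu = 7 give E_7.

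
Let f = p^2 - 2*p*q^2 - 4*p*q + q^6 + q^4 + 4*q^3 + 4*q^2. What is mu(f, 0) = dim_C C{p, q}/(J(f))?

5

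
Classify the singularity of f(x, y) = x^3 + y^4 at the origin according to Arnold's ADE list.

E_6

The Hessian of f at 0 has rank 0. Corank 2; j^3 = x^3 is a perfect cube, so E-series; the 4-jet and mu = 6 give E_6.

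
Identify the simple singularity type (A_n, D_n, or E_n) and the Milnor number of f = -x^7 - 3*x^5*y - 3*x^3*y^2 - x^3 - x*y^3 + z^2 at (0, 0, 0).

Type E_{7}, Milnor number mu = 7.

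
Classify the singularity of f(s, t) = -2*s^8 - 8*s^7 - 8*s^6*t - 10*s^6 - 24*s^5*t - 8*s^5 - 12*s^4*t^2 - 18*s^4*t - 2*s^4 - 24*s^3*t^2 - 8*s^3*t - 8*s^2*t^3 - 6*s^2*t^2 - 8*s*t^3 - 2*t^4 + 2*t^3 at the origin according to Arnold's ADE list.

E_6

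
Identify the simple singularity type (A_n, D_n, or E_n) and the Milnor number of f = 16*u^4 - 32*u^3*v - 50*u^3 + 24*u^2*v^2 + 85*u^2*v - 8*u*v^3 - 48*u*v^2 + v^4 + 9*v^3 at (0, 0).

Type D_5, Milnor number mu = 5.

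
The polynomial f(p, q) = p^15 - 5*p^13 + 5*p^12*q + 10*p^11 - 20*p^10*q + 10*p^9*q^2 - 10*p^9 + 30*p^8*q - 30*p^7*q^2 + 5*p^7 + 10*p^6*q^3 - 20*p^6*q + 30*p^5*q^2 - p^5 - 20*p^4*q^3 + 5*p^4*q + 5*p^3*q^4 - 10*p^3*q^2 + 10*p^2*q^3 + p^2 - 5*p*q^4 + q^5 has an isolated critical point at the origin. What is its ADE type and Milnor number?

Type A4, Milnor number mu = 4.

The Hessian of f at 0 has rank 1. Corank 1: A-series; mu = 4 gives A_4.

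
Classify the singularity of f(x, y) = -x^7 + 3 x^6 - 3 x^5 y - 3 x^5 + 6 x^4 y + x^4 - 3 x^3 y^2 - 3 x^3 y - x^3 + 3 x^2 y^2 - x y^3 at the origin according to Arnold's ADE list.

The Hessian of f at 0 has rank 0. Corank 2; j^3 = -x^3 is a perfect cube, so E-series; the 4-jet and mu = 7 give E_7.

E_7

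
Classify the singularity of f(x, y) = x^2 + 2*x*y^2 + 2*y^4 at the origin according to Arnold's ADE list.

The Hessian of f at 0 has rank 1. Corank 1: A-series; mu = 3 gives A_3.

A_{3}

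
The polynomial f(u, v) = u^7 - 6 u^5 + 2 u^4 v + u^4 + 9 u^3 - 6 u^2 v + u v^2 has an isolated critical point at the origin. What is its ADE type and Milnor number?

Type D_{5}, Milnor number mu = 5.

The Hessian of f at 0 is [[0, 0], [0, 0]] with rank 0, so corank 2. A Groebner basis of the Jacobian ideal J(f) in C{u,v} is {u*v^2 - 27*u*v/4 + 9*v^2/4, -81*u*v/4 + v^3 + 27*v^2/4, u^2 - u*v/3}; counting standard monomials gives mu = 5. Corank 2; j^3 = u*(3*u - v)^2 has shape L^2 M (L != M), so D-series; mu = 5 gives D_5.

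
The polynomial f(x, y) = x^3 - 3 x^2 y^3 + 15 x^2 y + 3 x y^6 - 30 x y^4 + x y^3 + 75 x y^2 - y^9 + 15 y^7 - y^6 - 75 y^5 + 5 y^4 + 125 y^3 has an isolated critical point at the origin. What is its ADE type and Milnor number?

Type E_{7}, Milnor number mu = 7.

The Hessian of f at 0 has rank 0. Corank 2; j^3 = (x + 5*y)^3 is a perfect cube, so E-series; the 4-jet and mu = 7 give E_7.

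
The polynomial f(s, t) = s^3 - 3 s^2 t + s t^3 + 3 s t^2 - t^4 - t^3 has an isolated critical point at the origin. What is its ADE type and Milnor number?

Type E7, Milnor number mu = 7.

The Hessian of f at 0 has rank 0. Corank 2; j^3 = (s - t)^3 is a perfect cube, so E-series; the 4-jet and mu = 7 give E_7.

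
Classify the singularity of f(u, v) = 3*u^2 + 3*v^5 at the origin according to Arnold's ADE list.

A_{4}

The Hessian of f at 0 has rank 1. Corank 1: A-series; mu = 4 gives A_4.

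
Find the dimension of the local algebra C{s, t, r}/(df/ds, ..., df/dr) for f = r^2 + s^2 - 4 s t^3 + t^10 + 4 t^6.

9

The Hessian of f at 0 has rank 2. Corank 1: A-series; mu = 9 gives A_9.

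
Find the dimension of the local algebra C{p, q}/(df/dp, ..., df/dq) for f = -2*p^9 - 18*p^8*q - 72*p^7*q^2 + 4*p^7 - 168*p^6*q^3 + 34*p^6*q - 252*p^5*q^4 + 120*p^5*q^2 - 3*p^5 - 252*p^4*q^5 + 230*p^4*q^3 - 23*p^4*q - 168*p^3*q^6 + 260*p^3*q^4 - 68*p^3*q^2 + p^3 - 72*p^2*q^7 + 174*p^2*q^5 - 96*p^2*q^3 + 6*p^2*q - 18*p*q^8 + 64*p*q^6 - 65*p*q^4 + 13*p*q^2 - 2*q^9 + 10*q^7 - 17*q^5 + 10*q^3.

4

The Hessian of f at 0 has rank 0. Corank 2; j^3 = (p + 2*q)*(p^2 + 4*p*q + 5*q^2) splits into three distinct lines over C (the quadratic factor has nonzero discriminant), so D_4.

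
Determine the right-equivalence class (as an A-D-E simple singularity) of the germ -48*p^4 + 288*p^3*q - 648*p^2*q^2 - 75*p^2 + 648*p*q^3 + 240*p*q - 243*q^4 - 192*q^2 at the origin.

A_3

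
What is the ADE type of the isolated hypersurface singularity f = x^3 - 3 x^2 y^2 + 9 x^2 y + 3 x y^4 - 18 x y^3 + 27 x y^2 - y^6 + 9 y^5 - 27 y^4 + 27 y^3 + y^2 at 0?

A2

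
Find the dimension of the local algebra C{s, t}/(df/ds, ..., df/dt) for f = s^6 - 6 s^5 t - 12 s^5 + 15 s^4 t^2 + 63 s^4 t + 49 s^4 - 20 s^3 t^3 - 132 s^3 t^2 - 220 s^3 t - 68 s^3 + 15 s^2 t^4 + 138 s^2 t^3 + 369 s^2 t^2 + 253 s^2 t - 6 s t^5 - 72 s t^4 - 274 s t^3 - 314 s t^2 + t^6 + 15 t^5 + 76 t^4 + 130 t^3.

4

The Hessian of f at 0 is [[0, 0], [0, 0]] with rank 0, so corank 2. A Groebner basis of the Jacobian ideal J(f) in C{s,t} is {t^3, s^2 - 74*t^2/47, s*t - 59*t^2/47}; counting standard monomials gives mu = 4. Corank 2; j^3 = -(4*s - 5*t)*(17*s^2 - 42*s*t + 26*t^2) splits into three distinct lines over C (the quadratic factor has nonzero discriminant), so D_4.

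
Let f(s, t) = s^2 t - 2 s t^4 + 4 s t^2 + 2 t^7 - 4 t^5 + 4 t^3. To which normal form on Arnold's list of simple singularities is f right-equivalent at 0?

The Hessian of f at 0 is [[0, 0], [0, 0]] with rank 0, so corank 2. A Groebner basis of the Jacobian ideal J(f) in C{s,t} is {s^2/6 + s*t^3 + 8*s*t/3 + 14*t^2/3, -s*t + t^4 - 2*t^2, s^3 - 12*s*t^2 - 16*t^3, s^2*t + 4*s*t^2 + 4*t^3}; counting standard monomials gives mu = 8. Corank 2; j^3 = t*(s + 2*t)^2 has shape L^2 M (L != M), so D-series; mu = 8 gives D_8.

D_8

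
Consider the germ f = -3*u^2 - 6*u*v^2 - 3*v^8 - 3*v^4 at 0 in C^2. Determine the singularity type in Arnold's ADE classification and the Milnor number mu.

Type A_7, Milnor number mu = 7.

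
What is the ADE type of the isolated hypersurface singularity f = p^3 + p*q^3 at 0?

E_7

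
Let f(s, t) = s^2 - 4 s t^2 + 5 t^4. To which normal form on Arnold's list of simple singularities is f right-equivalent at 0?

The Hessian of f at 0 has rank 1. Corank 1: A-series; mu = 3 gives A_3.

A_3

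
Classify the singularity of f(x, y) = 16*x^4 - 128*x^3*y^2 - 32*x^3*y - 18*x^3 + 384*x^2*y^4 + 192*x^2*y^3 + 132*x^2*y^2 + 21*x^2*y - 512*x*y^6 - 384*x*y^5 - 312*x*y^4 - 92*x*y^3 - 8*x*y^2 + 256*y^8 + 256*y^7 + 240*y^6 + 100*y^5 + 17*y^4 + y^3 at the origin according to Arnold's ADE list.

D5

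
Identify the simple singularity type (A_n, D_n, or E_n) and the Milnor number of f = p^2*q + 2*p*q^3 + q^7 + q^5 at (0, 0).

The Hessian of f at 0 is [[0, 0], [0, 0]] with rank 0, so corank 2. A Groebner basis of the Jacobian ideal J(f) in C{p,q} is {p^2*q^2 + p^2/7 + p*q^2/7, p^3 - p^2/7 - p*q^2/7, p*q + q^3}; counting standard monomials gives mu = 8. Corank 2; j^3 = p^2*q has shape L^2 M (L != M), so D-series; mu = 8 gives D_8.

Type D_{8}, Milnor number mu = 8.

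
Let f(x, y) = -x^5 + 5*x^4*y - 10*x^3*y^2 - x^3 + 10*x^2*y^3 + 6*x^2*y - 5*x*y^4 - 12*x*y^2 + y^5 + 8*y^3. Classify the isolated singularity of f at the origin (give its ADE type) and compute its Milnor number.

Type E8, Milnor number mu = 8.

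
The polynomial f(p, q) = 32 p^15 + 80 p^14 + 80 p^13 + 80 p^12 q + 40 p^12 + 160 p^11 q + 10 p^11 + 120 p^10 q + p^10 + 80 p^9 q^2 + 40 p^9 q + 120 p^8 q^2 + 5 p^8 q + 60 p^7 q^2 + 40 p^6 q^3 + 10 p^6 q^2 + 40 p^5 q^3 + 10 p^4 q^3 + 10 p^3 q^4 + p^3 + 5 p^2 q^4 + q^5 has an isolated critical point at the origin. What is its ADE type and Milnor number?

Type E_8, Milnor number mu = 8.

The Hessian of f at 0 has rank 0. Corank 2; j^3 = p^3 is a perfect cube, so E-series; the 5-jet and mu = 8 give E_8.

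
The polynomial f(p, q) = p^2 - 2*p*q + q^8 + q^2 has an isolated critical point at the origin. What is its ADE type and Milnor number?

The Hessian of f at 0 has rank 1. Corank 1: A-series; mu = 7 gives A_7.

Type A_7, Milnor number mu = 7.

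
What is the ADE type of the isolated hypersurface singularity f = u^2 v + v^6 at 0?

The Hessian of f at 0 is [[0, 0], [0, 0]] with rank 0, so corank 2. A Groebner basis of the Jacobian ideal J(f) in C{u,v} is {u^2/6 + v^5, u^3, u*v}; counting standard monomials gives mu = 7. Corank 2; j^3 = u^2*v has shape L^2 M (L != M), so D-series; mu = 7 gives D_7.

D_7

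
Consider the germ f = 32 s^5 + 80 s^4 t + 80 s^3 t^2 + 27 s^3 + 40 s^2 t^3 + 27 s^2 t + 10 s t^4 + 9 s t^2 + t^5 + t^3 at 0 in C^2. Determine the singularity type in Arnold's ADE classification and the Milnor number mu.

Type E8, Milnor number mu = 8.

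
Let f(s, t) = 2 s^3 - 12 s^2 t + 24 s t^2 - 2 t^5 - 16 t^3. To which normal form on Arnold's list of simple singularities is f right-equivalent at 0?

E_8

The Hessian of f at 0 has rank 0. Corank 2; j^3 = 2*(s - 2*t)^3 is a perfect cube, so E-series; the 5-jet and mu = 8 give E_8.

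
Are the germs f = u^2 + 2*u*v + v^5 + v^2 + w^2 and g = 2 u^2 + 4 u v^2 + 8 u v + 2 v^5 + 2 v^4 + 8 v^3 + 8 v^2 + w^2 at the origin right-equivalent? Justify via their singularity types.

Yes.

The Hessian of f at 0 has rank 2. Corank 1: A-series; mu = 4 gives A_4. The Hessian of g at 0 has rank 2. Corank 1: A-series; mu = 4 gives A_4. Both have type A_4, hence right-equivalent.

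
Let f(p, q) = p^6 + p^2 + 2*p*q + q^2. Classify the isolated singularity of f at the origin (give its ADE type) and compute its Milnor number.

Type A_5, Milnor number mu = 5.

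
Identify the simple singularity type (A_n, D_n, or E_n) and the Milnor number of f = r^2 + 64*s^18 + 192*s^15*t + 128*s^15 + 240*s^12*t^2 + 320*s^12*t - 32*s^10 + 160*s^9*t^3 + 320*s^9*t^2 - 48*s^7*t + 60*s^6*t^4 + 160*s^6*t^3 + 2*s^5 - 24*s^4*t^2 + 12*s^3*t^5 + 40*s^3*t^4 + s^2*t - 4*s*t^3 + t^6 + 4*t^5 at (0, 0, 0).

The Hessian of f at 0 is [[0, 0, 0], [0, 0, 0], [0, 0, 2]] with rank 1, so corank 2. A Groebner basis of the Jacobian ideal J(f) in C{s,t,r} is {s^3, s^2*t + 2*s^2/3 - 4*s*t^2/3, -s*t/2 + t^3, r}; counting standard monomials gives mu = 7. Corank 2; j^3 = s^2*t has shape L^2 M (L != M), so D-series; mu = 7 gives D_7.

Type D7, Milnor number mu = 7.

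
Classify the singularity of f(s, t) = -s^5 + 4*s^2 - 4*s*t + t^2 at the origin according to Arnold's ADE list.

A_4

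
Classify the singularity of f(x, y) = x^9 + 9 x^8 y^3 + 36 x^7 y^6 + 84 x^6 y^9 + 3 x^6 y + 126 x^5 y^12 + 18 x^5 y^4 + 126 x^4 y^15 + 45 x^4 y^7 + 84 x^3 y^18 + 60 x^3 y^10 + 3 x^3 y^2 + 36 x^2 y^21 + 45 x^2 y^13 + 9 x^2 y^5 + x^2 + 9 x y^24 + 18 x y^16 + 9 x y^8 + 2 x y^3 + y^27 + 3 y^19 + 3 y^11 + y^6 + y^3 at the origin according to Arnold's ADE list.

A_{2}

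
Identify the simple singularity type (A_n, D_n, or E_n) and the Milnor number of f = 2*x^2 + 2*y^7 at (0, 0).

The Hessian of f at 0 has rank 1. Corank 1: A-series; mu = 6 gives A_6.

Type A_6, Milnor number mu = 6.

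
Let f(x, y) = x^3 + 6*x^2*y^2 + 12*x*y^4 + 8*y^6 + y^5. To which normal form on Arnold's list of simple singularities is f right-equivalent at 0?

The Hessian of f at 0 has rank 0. Corank 2; j^3 = x^3 is a perfect cube, so E-series; the 5-jet and mu = 8 give E_8.

E_8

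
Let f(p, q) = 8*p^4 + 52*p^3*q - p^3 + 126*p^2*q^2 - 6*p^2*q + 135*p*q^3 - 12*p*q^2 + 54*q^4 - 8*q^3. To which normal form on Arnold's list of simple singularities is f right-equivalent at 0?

E_7

The Hessian of f at 0 is [[0, 0], [0, 0]] with rank 0, so corank 2. A Groebner basis of the Jacobian ideal J(f) in C{p,q} is {3*p^2/4 + 3*p*q + q^4 + q^3/4 + 3*q^2, p^3 - 21*p^2/2 - 42*p*q + 9*q^3/2 - 42*q^2, p^2*q + 15*p^2/4 + 15*p*q - 11*q^3/4 + 15*q^2, -p^2 + p*q^2 - 4*p*q + 5*q^3/3 - 4*q^2}; counting standard monomials gives mu = 7. Corank 2; j^3 = -(p + 2*q)^3 is a perfect cube, so E-series; the 4-jet and mu = 7 give E_7.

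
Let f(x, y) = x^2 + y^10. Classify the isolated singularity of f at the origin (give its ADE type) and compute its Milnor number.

Type A_9, Milnor number mu = 9.

The Hessian of f at 0 is [[2, 0], [0, 0]] with rank 1, so corank 1. A Groebner basis of the Jacobian ideal J(f) in C{x,y} is {y^9, x}; counting standard monomials gives mu = 9. Corank 1: A-series; mu = 9 gives A_9.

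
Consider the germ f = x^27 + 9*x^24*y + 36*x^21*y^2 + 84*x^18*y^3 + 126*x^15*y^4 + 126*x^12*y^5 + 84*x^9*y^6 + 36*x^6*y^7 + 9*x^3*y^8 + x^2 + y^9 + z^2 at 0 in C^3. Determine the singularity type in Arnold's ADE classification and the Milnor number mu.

Type A_{8}, Milnor number mu = 8.

The Hessian of f at 0 has rank 2. Corank 1: A-series; mu = 8 gives A_8.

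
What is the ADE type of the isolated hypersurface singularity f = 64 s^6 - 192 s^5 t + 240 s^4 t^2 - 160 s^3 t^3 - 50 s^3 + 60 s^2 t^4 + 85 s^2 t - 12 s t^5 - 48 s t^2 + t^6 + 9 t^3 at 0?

The Hessian of f at 0 is [[0, 0], [0, 0]] with rank 0, so corank 2. A Groebner basis of the Jacobian ideal J(f) in C{s,t} is {15625*s*t/12 + t^5 - 3125*t^2/4, s*t^2 - 3*t^3/5, s^2 - 11*s*t/10 + 3*t^2/10}; counting standard monomials gives mu = 7. Corank 2; j^3 = -(2*s - t)*(5*s - 3*t)^2 has shape L^2 M (L != M), so D-series; mu = 7 gives D_7.

D_7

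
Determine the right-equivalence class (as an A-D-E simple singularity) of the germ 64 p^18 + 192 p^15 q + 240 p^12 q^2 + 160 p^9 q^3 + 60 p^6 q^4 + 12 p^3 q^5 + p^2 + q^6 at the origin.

The Hessian of f at 0 has rank 1. Corank 1: A-series; mu = 5 gives A_5.

A5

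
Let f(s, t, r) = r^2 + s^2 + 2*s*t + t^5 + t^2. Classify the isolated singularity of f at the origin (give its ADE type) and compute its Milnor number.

Type A4, Milnor number mu = 4.

The Hessian of f at 0 has rank 2. Corank 1: A-series; mu = 4 gives A_4.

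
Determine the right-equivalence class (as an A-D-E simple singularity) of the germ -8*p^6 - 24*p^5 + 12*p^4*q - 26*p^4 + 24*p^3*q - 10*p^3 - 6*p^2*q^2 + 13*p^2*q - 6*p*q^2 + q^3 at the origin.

D4

The Hessian of f at 0 has rank 0. Corank 2; j^3 = -(2*p - q)*(5*p^2 - 4*p*q + q^2) splits into three distinct lines over C (the quadratic factor has nonzero discriminant), so D_4.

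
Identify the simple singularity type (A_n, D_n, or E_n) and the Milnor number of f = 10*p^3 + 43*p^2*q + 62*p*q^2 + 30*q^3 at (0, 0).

The Hessian of f at 0 has rank 0. Corank 2; j^3 = (2*p + 3*q)*(5*p^2 + 14*p*q + 10*q^2) splits into three distinct lines over C (the quadratic factor has nonzero discriminant), so D_4.

Type D_4, Milnor number mu = 4.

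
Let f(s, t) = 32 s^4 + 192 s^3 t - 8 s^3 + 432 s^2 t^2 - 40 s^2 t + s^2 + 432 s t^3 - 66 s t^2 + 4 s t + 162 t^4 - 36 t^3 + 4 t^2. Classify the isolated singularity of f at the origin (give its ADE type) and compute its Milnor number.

Type A_{3}, Milnor number mu = 3.

The Hessian of f at 0 has rank 1. Corank 1: A-series; mu = 3 gives A_3.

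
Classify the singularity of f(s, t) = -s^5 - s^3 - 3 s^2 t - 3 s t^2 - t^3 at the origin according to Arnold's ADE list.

E_8

The Hessian of f at 0 has rank 0. Corank 2; j^3 = -(s + t)^3 is a perfect cube, so E-series; the 5-jet and mu = 8 give E_8.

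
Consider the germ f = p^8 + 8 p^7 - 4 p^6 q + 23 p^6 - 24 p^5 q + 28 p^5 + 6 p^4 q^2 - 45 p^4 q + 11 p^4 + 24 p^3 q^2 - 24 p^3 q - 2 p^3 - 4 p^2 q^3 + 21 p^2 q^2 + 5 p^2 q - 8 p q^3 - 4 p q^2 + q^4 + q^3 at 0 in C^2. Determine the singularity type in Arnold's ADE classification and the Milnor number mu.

Type D5, Milnor number mu = 5.

The Hessian of f at 0 is [[0, 0], [0, 0]] with rank 0, so corank 2. A Groebner basis of the Jacobian ideal J(f) in C{p,q} is {p*q^2 + p*q/9 - q^2/9, p*q/9 + q^3 - q^2/9, p^2 - 14*p*q/9 + 5*q^2/9}; counting standard monomials gives mu = 5. Corank 2; j^3 = -(p - q)^2*(2*p - q) has shape L^2 M (L != M), so D-series; mu = 5 gives D_5.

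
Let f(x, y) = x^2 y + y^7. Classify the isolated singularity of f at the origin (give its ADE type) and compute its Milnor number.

Type D8, Milnor number mu = 8.

The Hessian of f at 0 is [[0, 0], [0, 0]] with rank 0, so corank 2. A Groebner basis of the Jacobian ideal J(f) in C{x,y} is {x^2/7 + y^6, x^3, x*y}; counting standard monomials gives mu = 8. Corank 2; j^3 = x^2*y has shape L^2 M (L != M), so D-series; mu = 8 gives D_8.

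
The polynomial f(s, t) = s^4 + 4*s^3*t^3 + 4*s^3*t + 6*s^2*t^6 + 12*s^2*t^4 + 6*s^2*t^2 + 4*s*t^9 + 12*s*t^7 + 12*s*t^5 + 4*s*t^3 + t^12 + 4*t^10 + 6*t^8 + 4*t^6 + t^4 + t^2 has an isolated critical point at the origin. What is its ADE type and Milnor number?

The Hessian of f at 0 is [[0, 0], [0, 2]] with rank 1, so corank 1. A Groebner basis of the Jacobian ideal J(f) in C{s,t} is {s^3, t}; counting standard monomials gives mu = 3. Corank 1: A-series; mu = 3 gives A_3.

Type A_3, Milnor number mu = 3.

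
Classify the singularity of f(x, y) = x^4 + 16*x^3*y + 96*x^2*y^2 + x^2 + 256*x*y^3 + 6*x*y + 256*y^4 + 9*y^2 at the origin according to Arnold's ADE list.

A3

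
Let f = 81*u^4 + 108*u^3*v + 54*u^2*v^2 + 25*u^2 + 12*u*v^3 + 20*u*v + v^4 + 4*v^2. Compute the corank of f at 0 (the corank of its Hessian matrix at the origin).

1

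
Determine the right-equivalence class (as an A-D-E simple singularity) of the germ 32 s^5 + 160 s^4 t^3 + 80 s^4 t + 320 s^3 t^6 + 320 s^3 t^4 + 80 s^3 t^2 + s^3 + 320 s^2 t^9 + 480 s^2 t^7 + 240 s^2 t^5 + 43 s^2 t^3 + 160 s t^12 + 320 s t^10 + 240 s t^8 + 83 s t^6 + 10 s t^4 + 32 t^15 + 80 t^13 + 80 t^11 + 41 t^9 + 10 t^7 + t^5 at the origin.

E8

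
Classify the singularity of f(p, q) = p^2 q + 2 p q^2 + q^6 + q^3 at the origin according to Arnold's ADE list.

D_7

The Hessian of f at 0 is [[0, 0], [0, 0]] with rank 0, so corank 2. A Groebner basis of the Jacobian ideal J(f) in C{p,q} is {p^2/6 + q^5 - q^2/6, p^3 + q^3, p*q + q^2}; counting standard monomials gives mu = 7. Corank 2; j^3 = q*(p + q)^2 has shape L^2 M (L != M), so D-series; mu = 7 gives D_7.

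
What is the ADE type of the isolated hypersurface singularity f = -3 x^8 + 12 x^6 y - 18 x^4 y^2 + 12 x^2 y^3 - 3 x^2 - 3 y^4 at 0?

The Hessian of f at 0 has rank 1. Corank 1: A-series; mu = 3 gives A_3.

A3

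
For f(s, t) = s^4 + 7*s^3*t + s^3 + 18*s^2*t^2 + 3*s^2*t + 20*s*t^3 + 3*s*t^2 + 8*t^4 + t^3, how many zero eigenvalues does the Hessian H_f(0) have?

2

Hessian at 0 has rank 0.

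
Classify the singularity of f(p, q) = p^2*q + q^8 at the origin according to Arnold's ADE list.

The Hessian of f at 0 has rank 0. Corank 2; j^3 = p^2*q has shape L^2 M (L != M), so D-series; mu = 9 gives D_9.

D_{9}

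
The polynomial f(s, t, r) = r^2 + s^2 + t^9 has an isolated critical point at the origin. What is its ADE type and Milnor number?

Type A8, Milnor number mu = 8.

The Hessian of f at 0 has rank 2. Corank 1: A-series; mu = 8 gives A_8.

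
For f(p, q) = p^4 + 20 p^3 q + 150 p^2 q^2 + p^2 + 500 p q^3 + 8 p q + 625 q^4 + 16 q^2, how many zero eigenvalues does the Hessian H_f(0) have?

1

Hessian at 0 has rank 1.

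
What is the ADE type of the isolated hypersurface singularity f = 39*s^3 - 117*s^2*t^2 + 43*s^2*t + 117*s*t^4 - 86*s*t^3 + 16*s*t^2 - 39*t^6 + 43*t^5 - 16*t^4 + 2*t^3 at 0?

D_{4}

The Hessian of f at 0 is [[0, 0], [0, 0]] with rank 0, so corank 2. A Groebner basis of the Jacobian ideal J(f) in C{s,t} is {t^3, s^2 - 2*t^2/23, s*t + 7*t^2/23}; counting standard monomials gives mu = 4. Corank 2; j^3 = (3*s + t)*(13*s^2 + 10*s*t + 2*t^2) splits into three distinct lines over C (the quadratic factor has nonzero discriminant), so D_4.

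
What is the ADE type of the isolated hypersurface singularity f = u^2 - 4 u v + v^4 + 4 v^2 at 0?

A_3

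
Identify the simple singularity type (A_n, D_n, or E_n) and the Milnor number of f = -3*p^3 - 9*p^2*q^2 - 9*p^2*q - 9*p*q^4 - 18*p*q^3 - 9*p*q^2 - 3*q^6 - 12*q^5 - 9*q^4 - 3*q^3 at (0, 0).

Type E_8, Milnor number mu = 8.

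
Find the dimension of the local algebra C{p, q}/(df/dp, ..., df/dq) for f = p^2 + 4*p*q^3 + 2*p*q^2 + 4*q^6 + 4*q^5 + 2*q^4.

3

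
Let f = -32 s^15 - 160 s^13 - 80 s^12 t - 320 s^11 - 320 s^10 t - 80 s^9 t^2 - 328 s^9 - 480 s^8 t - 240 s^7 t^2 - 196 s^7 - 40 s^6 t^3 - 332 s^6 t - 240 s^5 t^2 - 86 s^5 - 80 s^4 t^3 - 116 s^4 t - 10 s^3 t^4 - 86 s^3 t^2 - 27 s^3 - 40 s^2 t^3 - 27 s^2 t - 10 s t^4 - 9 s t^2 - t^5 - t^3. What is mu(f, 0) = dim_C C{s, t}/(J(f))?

8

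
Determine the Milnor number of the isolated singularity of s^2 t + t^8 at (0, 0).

9

The Hessian of f at 0 has rank 0. Corank 2; j^3 = s^2*t has shape L^2 M (L != M), so D-series; mu = 9 gives D_9.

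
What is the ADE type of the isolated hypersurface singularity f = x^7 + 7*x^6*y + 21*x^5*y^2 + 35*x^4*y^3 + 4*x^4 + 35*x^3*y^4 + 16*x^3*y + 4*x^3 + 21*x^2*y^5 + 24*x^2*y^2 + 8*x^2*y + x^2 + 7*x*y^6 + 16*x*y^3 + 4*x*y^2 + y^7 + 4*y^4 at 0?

A_6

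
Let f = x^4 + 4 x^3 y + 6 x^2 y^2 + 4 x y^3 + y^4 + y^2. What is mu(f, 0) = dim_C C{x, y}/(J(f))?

The Hessian of f at 0 has rank 1. Corank 1: A-series; mu = 3 gives A_3.

3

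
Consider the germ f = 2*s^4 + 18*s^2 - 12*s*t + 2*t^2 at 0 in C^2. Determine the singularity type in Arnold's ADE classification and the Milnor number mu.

Type A3, Milnor number mu = 3.

The Hessian of f at 0 has rank 1. Corank 1: A-series; mu = 3 gives A_3.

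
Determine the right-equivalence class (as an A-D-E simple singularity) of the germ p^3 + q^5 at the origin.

E_{8}

The Hessian of f at 0 is [[0, 0], [0, 0]] with rank 0, so corank 2. A Groebner basis of the Jacobian ideal J(f) in C{p,q} is {q^4, p^2}; counting standard monomials gives mu = 8. Corank 2; j^3 = p^3 is a perfect cube, so E-series; the 5-jet and mu = 8 give E_8.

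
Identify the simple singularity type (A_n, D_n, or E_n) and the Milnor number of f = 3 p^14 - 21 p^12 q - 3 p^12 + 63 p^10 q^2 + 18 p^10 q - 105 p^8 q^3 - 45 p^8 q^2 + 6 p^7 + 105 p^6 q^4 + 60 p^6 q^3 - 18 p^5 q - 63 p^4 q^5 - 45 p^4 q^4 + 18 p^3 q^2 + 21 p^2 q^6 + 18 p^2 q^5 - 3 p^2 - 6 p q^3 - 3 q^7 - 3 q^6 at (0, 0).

Type A6, Milnor number mu = 6.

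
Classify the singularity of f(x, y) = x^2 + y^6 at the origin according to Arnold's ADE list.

A5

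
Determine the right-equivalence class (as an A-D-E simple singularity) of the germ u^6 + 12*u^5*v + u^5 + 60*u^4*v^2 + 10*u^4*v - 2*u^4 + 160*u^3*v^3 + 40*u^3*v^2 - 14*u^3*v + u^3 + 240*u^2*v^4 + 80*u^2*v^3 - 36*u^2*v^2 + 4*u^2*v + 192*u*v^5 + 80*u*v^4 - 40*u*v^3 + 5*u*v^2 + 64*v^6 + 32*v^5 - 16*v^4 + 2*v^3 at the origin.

D_7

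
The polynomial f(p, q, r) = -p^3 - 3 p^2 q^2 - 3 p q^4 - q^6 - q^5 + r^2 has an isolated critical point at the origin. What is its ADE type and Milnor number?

Type E_8, Milnor number mu = 8.

The Hessian of f at 0 has rank 1. Corank 2; j^3 = -p^3 is a perfect cube, so E-series; the 5-jet and mu = 8 give E_8.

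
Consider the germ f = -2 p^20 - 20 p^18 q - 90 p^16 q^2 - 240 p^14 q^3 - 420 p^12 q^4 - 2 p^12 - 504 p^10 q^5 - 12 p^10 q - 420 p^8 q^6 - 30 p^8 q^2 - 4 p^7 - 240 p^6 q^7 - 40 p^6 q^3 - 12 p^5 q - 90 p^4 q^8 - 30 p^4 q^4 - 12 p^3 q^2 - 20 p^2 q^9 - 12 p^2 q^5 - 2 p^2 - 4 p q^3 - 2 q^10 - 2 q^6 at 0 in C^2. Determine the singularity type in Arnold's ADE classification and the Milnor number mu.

Type A_9, Milnor number mu = 9.

The Hessian of f at 0 is [[-4, 0], [0, 0]] with rank 1, so corank 1. A Groebner basis of the Jacobian ideal J(f) in C{p,q} is {p^2*q^2 + p/3 + q^3/3, p^2 + p*q^3, p*q + q^4, p^3}; counting standard monomials gives mu = 9. Corank 1: A-series; mu = 9 gives A_9.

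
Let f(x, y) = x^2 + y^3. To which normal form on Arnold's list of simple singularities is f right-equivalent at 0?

A2

The Hessian of f at 0 has rank 1. Corank 1: A-series; mu = 2 gives A_2.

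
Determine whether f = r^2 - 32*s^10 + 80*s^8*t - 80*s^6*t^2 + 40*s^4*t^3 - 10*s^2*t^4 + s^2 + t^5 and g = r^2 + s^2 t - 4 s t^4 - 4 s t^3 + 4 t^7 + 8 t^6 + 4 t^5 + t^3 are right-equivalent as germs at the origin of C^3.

No.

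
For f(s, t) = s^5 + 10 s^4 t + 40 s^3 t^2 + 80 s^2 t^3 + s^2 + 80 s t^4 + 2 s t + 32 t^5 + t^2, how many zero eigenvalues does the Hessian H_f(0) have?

1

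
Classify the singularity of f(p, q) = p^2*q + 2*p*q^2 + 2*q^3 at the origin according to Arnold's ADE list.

D_{4}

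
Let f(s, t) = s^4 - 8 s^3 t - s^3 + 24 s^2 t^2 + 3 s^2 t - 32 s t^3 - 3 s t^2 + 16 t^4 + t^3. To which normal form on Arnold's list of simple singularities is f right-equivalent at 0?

The Hessian of f at 0 is [[0, 0], [0, 0]] with rank 0, so corank 2. A Groebner basis of the Jacobian ideal J(f) in C{s,t} is {t^4, s*t^2 - 4*t^3/3, s^2 - 2*s*t + t^2}; counting standard monomials gives mu = 6. Corank 2; j^3 = -(s - t)^3 is a perfect cube, so E-series; the 4-jet and mu = 6 give E_6.

E_6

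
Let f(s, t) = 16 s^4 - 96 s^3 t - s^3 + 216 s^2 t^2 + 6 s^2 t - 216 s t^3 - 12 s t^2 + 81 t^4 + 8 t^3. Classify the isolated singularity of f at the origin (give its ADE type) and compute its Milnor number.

Type E_{6}, Milnor number mu = 6.

The Hessian of f at 0 is [[0, 0], [0, 0]] with rank 0, so corank 2. A Groebner basis of the Jacobian ideal J(f) in C{s,t} is {t^4, s*t^2 - 11*t^3/6, s^2 - 4*s*t + 4*t^2}; counting standard monomials gives mu = 6. Corank 2; j^3 = -(s - 2*t)^3 is a perfect cube, so E-series; the 4-jet and mu = 6 give E_6.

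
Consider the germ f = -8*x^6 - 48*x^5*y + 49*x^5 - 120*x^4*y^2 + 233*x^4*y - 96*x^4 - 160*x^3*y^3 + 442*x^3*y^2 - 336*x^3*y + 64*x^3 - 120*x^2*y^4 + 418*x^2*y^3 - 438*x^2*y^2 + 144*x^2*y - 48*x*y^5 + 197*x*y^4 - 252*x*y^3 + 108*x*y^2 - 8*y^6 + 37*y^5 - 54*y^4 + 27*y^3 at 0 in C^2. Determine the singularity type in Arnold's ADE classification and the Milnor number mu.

Type E8, Milnor number mu = 8.

The Hessian of f at 0 has rank 0. Corank 2; j^3 = (4*x + 3*y)^3 is a perfect cube, so E-series; the 5-jet and mu = 8 give E_8.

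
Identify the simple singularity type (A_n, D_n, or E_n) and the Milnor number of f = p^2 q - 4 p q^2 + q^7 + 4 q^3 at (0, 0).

Type D_{8}, Milnor number mu = 8.

The Hessian of f at 0 has rank 0. Corank 2; j^3 = q*(p - 2*q)^2 has shape L^2 M (L != M), so D-series; mu = 8 gives D_8.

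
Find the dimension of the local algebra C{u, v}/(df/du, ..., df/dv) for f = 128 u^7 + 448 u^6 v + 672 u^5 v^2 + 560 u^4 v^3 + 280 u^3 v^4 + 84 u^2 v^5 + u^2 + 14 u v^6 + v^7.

The Hessian of f at 0 has rank 1. Corank 1: A-series; mu = 6 gives A_6.

6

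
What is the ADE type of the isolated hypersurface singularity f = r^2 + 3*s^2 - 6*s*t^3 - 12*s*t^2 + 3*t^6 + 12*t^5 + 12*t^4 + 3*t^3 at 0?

The Hessian of f at 0 is [[6, 0, 0], [0, 0, 0], [0, 0, 2]] with rank 2, so corank 1. A Groebner basis of the Jacobian ideal J(f) in C{s,t,r} is {t^2, s, r}; counting standard monomials gives mu = 2. Corank 1: A-series; mu = 2 gives A_2.

A2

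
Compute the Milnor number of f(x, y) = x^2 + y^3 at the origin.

2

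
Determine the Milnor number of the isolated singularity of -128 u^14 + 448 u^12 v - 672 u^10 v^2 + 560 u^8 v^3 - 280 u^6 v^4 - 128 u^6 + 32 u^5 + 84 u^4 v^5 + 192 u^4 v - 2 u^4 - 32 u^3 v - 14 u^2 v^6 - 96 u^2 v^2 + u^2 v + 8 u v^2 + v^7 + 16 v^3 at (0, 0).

The Hessian of f at 0 is [[0, 0], [0, 0]] with rank 0, so corank 2. A Groebner basis of the Jacobian ideal J(f) in C{u,v} is {4096*u^2/16777209 + u*v^3 + 33554425*u*v^2/178956896 + 83886073*u*v/17179862016 + 25165817*v^3/67108836 + 22369619*v^2/1431655168, -1024*u^2/5592403 - 78293663*u*v^2/715827584 - 39146835*u*v/11453241344 + v^4 - 33554425*v^3/178956896 - 30758227*v^2/2863310336, u^3 - 2097152*u^2/16777209 - 112*u*v^2/5592403 - 16777237*u*v/33554418 - 448*v^3/16777209 - 14*v^2/5592403, u^2*v - u*v/8 - v^2/2}; counting standard monomials gives mu = 8. Corank 2; j^3 = v*(u + 4*v)^2 has shape L^2 M (L != M), so D-series; mu = 8 gives D_8.

8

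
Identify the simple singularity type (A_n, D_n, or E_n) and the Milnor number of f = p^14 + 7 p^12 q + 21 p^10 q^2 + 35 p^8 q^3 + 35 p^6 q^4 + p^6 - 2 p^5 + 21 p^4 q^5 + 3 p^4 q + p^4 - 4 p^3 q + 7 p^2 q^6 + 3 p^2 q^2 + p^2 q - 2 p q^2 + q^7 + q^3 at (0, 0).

The Hessian of f at 0 is [[0, 0], [0, 0]] with rank 0, so corank 2. A Groebner basis of the Jacobian ideal J(f) in C{p,q} is {p^2/6 + p*q^3 - 5*p*q^2/2 + p*q/3 + 11*q^3/6 - q^2/2, p^2/2 - 7*p*q^2/2 + q^4 + 5*q^3/2 - q^2/2, p^3 + p^2/6 + 7*p*q^2/2 - 11*p*q/3 - 7*q^3/6 + 7*q^2/2, p^2*q - p*q + q^2}; counting standard monomials gives mu = 8. Corank 2; j^3 = q*(p - q)^2 has shape L^2 M (L != M), so D-series; mu = 8 gives D_8.

Type D_8, Milnor number mu = 8.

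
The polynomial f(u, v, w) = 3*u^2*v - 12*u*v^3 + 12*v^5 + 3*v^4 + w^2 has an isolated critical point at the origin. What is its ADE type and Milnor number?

Type D_5, Milnor number mu = 5.

The Hessian of f at 0 is [[0, 0, 0], [0, 0, 0], [0, 0, 2]] with rank 1, so corank 2. A Groebner basis of the Jacobian ideal J(f) in C{u,v,w} is {u*v^2, -u*v/2 + v^3, u^2 + 2*u*v, w}; counting standard monomials gives mu = 5. Corank 2; j^3 = 3*u^2*v has shape L^2 M (L != M), so D-series; mu = 5 gives D_5.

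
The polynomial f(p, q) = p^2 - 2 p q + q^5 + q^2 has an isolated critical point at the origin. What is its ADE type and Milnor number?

Type A4, Milnor number mu = 4.

The Hessian of f at 0 has rank 1. Corank 1: A-series; mu = 4 gives A_4.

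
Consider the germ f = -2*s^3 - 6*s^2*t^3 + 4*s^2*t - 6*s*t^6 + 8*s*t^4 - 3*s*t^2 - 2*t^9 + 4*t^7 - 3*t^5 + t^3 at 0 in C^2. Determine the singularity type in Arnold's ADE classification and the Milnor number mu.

Type D_{4}, Milnor number mu = 4.

The Hessian of f at 0 has rank 0. Corank 2; j^3 = -(s - t)*(2*s^2 - 2*s*t + t^2) splits into three distinct lines over C (the quadratic factor has nonzero discriminant), so D_4.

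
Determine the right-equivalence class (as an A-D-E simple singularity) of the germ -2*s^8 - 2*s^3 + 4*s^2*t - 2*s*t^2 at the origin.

The Hessian of f at 0 has rank 0. Corank 2; j^3 = -2*s*(s - t)^2 has shape L^2 M (L != M), so D-series; mu = 9 gives D_9.

D9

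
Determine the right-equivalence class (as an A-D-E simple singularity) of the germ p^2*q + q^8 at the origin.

The Hessian of f at 0 has rank 0. Corank 2; j^3 = p^2*q has shape L^2 M (L != M), so D-series; mu = 9 gives D_9.

D_9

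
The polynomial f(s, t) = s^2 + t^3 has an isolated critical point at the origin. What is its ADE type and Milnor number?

Type A_2, Milnor number mu = 2.

The Hessian of f at 0 is [[2, 0], [0, 0]] with rank 1, so corank 1. A Groebner basis of the Jacobian ideal J(f) in C{s,t} is {t^2, s}; counting standard monomials gives mu = 2. Corank 1: A-series; mu = 2 gives A_2.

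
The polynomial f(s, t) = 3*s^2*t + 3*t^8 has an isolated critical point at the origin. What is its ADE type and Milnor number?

Type D9, Milnor number mu = 9.

The Hessian of f at 0 is [[0, 0], [0, 0]] with rank 0, so corank 2. A Groebner basis of the Jacobian ideal J(f) in C{s,t} is {s^2/8 + t^7, s^3, s*t}; counting standard monomials gives mu = 9. Corank 2; j^3 = 3*s^2*t has shape L^2 M (L != M), so D-series; mu = 9 gives D_9.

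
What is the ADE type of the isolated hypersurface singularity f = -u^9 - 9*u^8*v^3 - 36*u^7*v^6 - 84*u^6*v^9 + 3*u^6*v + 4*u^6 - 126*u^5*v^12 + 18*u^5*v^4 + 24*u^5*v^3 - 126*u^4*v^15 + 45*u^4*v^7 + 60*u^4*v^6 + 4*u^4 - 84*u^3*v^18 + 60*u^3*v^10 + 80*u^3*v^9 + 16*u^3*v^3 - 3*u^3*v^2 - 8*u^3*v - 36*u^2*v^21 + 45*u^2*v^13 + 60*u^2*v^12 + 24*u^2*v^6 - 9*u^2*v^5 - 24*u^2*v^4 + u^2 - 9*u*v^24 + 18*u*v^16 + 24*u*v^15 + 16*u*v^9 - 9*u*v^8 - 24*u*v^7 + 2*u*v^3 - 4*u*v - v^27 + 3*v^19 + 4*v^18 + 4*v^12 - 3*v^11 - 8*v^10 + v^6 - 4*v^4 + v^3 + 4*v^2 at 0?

A_2

The Hessian of f at 0 has rank 1. Corank 1: A-series; mu = 2 gives A_2.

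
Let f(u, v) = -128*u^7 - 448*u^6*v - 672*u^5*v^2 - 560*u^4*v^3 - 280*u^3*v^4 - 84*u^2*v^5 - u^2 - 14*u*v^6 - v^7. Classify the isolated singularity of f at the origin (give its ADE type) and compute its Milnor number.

Type A_{6}, Milnor number mu = 6.

The Hessian of f at 0 has rank 1. Corank 1: A-series; mu = 6 gives A_6.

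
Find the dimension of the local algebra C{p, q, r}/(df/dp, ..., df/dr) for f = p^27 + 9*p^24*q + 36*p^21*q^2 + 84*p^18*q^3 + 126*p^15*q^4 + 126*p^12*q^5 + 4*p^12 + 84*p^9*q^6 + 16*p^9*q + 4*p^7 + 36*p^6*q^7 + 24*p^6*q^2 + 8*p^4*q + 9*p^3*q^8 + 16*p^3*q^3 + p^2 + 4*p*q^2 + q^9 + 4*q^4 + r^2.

8

The Hessian of f at 0 has rank 2. Corank 1: A-series; mu = 8 gives A_8.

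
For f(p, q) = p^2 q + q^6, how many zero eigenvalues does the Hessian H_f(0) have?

2

Hessian at 0 has rank 0.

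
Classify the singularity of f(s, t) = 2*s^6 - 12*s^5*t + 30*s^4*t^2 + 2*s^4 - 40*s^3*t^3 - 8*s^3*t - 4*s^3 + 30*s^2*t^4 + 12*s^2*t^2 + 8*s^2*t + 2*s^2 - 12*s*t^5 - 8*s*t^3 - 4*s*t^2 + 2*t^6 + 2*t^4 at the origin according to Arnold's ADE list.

The Hessian of f at 0 has rank 1. Corank 1: A-series; mu = 5 gives A_5.

A5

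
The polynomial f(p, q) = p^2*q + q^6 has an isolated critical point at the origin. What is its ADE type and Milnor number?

Type D_7, Milnor number mu = 7.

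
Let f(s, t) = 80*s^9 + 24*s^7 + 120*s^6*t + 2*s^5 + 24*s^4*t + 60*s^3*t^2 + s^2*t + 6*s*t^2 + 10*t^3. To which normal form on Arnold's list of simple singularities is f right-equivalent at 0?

The Hessian of f at 0 is [[0, 0], [0, 0]] with rank 0, so corank 2. A Groebner basis of the Jacobian ideal J(f) in C{s,t} is {t^3, s^2 - 6*t^2, s*t + 3*t^2}; counting standard monomials gives mu = 4. Corank 2; j^3 = t*(s^2 + 6*s*t + 10*t^2) splits into three distinct lines over C (the quadratic factor has nonzero discriminant), so D_4.

D_4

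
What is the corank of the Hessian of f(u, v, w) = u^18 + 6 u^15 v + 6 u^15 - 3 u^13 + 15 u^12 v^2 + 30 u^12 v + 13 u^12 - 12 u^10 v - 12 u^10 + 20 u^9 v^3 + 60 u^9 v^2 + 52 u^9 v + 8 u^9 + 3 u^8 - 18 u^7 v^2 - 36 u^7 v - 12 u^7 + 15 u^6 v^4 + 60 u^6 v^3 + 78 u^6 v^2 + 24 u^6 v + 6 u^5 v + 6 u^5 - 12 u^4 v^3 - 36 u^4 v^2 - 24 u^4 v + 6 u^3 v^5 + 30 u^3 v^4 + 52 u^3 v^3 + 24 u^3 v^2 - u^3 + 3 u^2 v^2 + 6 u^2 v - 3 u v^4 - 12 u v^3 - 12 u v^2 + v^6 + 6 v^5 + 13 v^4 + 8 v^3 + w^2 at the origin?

Hessian at 0 has rank 1.

2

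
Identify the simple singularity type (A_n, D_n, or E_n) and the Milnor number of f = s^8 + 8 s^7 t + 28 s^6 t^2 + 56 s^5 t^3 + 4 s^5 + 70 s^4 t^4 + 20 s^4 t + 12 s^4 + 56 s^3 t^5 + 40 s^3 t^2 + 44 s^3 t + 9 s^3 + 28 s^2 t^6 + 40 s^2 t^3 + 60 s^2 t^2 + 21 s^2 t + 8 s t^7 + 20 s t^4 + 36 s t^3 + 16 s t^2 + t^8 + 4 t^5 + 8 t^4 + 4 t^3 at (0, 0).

Type D_{9}, Milnor number mu = 9.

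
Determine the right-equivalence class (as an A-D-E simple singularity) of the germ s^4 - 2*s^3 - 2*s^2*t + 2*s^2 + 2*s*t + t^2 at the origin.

A_1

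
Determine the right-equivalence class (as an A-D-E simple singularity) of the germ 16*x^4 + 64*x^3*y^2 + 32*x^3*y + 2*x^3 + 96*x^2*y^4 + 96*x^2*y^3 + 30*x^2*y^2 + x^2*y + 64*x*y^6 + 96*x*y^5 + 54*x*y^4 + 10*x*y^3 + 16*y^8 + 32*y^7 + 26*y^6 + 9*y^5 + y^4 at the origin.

The Hessian of f at 0 has rank 0. Corank 2; j^3 = x^2*(2*x + y) has shape L^2 M (L != M), so D-series; mu = 5 gives D_5.

D_{5}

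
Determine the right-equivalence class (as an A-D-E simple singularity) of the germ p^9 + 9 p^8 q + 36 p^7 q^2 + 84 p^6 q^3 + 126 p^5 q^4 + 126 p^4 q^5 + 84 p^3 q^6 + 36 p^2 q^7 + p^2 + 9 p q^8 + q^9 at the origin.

A_{8}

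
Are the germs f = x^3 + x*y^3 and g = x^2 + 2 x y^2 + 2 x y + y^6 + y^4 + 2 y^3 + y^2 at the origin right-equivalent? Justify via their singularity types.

No.

The Hessian of f at 0 is [[0, 0], [0, 0]] with rank 0, so corank 2. A Groebner basis of the Jacobian ideal J(f) in C{x,y} is {x^3, x*y^2, 3*x^2 + y^3}; counting standard monomials gives mu = 7. Corank 2; j^3 = x^3 is a perfect cube, so E-series; the 4-jet and mu = 7 give E_7. The Hessian of g at 0 is [[2, 2], [2, 2]] with rank 1, so corank 1. A Groebner basis of the Jacobian ideal J(g) in C{x,y} is {x^3 + 3*x^2 + 5*x*y - 2*x - 2*y, x^2*y - 2*x^2 - 3*x*y + x + y, x + y^2 + y}; counting standard monomials gives mu = 5. Corank 1: A-series; mu = 5 gives A_5. f is E_7 but g is A_5, hence not right-equivalent.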